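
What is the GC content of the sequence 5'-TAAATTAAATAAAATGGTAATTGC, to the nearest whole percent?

17%

Base counts: C=1, G=3, T=8, A=12
G+C = 3 + 1 = 4 out of 24 bases
%GC = 4/24 × 100 = 16.67% ≈ 17%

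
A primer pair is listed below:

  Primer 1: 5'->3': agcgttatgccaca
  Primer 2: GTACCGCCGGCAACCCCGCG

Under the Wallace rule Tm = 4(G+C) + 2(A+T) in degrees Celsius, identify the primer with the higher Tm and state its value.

Primer 2, 72°C

Primer 1: A+T=7, G+C=7 → Tm = 2(7)+4(7) = 42°C
Primer 2: A+T=4, G+C=16 → Tm = 2(4)+4(16) = 72°C
42°C vs 72°C → primer 2 is higher.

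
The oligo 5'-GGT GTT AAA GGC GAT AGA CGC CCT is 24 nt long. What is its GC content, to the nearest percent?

54%

Counting bases: G=8, T=5, A=6, C=5
G+C = 8 + 5 = 13 out of 24 bases
%GC = 13/24 × 100 = 54.17% ≈ 54%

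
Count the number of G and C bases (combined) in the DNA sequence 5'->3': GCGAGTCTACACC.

C=5, G=3, A=3, T=2
G+C = 3 + 5 = 8

8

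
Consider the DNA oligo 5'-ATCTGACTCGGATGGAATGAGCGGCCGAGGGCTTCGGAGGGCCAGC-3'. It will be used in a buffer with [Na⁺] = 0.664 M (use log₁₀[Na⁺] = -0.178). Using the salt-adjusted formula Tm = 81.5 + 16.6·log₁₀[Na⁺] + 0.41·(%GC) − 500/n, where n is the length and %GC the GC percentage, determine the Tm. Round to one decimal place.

94.4°C

Length n = 46. C=11, G=19, A=9, T=7
G+C = 30, so %GC = 30/46 × 100 = 65.217%
Salt term: 16.6 × (-0.178) = -2.955
GC term: 0.41 × 65.217 = 26.739; length term: −500/46 = −10.87
Tm = 81.5 + (-2.955) + 26.739 − 10.87 = 94.414 → 94.4°C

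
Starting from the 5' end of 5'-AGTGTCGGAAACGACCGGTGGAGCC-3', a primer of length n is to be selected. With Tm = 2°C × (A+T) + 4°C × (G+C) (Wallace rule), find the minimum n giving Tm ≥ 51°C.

n = 17

First 16 bases: AGTGTCGGAAACGACC → Tm = 50°C (< 51°C)
First 17 bases: AGTGTCGGAAACGACCG → Tm = 54°C (≥ 51°C)
Each additional base adds 2°C (A/T) or 4°C (G/C), so Tm is non-decreasing in n; n = 17 is the first length to reach 51°C.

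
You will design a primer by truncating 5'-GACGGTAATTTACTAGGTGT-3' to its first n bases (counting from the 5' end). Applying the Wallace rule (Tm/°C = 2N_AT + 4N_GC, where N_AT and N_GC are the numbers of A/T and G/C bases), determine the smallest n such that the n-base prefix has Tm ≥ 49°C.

n = 18

First 17 bases: GACGGTAATTTACTAGG → Tm = 48°C (< 49°C)
First 18 bases: GACGGTAATTTACTAGGT → Tm = 50°C (≥ 49°C)
Since every base adds ≥2°C, Tm only increases with n, so the threshold is first crossed at n = 18.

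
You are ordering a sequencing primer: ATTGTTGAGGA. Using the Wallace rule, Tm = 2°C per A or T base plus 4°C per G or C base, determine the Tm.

30°C

C=0, G=4, A=3, T=4
So N_AT = 7 and N_GC = 4.
Tm = 4·4 + 2·7 = 16 + 14 = 30°C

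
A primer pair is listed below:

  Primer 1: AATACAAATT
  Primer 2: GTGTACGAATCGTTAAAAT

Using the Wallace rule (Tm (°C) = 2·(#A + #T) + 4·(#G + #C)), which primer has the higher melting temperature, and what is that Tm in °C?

Primer 2, 50°C

Primer 1: A+T=9, G+C=1 → Tm = 2(9)+4(1) = 22°C
Primer 2: A+T=13, G+C=6 → Tm = 2(13)+4(6) = 50°C
22°C vs 50°C → primer 2 is higher.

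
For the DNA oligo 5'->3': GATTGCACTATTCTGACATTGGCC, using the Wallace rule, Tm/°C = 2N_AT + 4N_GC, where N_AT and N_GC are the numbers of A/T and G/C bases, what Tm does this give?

70°C

Counting bases: C=6, T=8, G=5, A=5
AT pairs contribute 13, GC pairs contribute 11.
Tm = 4·11 + 2·13 = 44 + 26 = 70°C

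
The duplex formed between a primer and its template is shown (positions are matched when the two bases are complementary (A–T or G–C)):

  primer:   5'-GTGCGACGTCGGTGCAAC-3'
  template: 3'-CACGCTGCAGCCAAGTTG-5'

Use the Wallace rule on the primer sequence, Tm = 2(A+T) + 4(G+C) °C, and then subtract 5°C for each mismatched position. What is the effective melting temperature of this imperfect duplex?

Primer base counts: A=3, T=3, G=7, C=5 → A+T=6, G+C=12
Perfect-match Tm = 2(6) + 4(12) = 12 + 48 = 60°C
Mismatches (positions where the bases are not complementary): 1 (at position 14)
Effective Tm = 60 − 1×5 = 60 − 5 = 55°C

55°C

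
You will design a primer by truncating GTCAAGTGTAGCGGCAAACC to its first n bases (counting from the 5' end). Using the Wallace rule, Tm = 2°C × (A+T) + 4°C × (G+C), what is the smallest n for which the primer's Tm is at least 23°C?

First 7 bases: GTCAAGT → Tm = 20°C (< 23°C)
First 8 bases: GTCAAGTG → Tm = 24°C (≥ 23°C)
Each additional base adds 2°C (A/T) or 4°C (G/C), so Tm is non-decreasing in n; n = 8 is the first length to reach 23°C.

n = 8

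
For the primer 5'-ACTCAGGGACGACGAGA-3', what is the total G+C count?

10

Scanning the sequence gives A=6, G=6, T=1, C=4.
G+C = 6 + 4 = 10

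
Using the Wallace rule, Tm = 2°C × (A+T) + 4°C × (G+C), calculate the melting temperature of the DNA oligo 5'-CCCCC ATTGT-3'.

32°C

T=3, G=1, A=1, C=5
AT pairs contribute 4, GC pairs contribute 6.
Tm = 2×4 + 4×6 = 32°C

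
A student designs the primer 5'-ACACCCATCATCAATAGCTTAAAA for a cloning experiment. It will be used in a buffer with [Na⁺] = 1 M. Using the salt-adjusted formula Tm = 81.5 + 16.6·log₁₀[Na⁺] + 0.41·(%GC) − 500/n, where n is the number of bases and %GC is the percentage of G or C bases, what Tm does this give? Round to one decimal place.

74.3°C

Length n = 24. T=5, C=7, A=11, G=1
G+C = 8, so %GC = 8/24 × 100 = 33.333%
Salt term: 16.6 × (0) = 0
GC term: 0.41 × 33.333 = 13.667; length term: −500/24 = −20.833
Tm = 81.5 + (0) + 13.667 − 20.833 = 74.334 → 74.3°C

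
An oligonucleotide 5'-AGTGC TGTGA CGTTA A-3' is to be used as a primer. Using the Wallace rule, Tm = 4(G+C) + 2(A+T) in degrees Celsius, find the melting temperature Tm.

46°C

Base counts: A=4, T=5, G=5, C=2
A+T = 9, G+C = 7
Tm = 2×9 + 4×7 = 46°C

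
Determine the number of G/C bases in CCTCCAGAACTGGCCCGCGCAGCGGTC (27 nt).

20

Counting bases: G=8, A=4, C=12, T=3
Total G or C: 8 + 12 = 20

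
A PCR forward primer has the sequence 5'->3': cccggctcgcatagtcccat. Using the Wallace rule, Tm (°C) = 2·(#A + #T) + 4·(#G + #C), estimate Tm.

66°C

Scanning the sequence gives A=3, C=9, T=4, G=4.
A+T = 7, G+C = 13
Tm = 4·13 + 2·7 = 52 + 14 = 66°C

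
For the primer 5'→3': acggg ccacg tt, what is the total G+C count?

8

C=4, T=2, G=4, A=2
G+C = 4 + 4 = 8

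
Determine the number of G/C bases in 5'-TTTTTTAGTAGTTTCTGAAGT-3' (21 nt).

5

T=12, G=4, C=1, A=4
G+C = 4 + 1 = 5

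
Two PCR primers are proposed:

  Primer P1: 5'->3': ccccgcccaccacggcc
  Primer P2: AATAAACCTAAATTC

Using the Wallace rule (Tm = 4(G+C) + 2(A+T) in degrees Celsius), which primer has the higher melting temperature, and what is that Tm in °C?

Primer P1, 64°C

Primer P1: A+T=2, G+C=15 → Tm = 2(2)+4(15) = 64°C
Primer P2: A+T=12, G+C=3 → Tm = 2(12)+4(3) = 36°C
64°C vs 36°C → primer P1 is higher.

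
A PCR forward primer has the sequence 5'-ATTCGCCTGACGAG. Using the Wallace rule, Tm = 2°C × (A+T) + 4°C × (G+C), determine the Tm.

Counting bases: T=3, C=4, G=4, A=3
So N_AT = 6 and N_GC = 8.
Tm = 2×6 + 4×8 = 44°C

44°C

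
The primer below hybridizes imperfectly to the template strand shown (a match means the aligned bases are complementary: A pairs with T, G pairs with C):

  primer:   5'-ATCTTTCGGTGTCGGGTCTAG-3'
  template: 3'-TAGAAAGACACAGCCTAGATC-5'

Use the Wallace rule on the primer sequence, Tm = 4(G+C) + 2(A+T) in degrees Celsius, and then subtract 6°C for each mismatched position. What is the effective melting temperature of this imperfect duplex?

52°C

Primer base counts: A=2, T=8, G=7, C=4 → A+T=10, G+C=11
Perfect-match Tm = 2(10) + 4(11) = 20 + 44 = 64°C
Mismatches (positions where the bases are not complementary): 2 (at positions 8, 16)
Effective Tm = 64 − 2×6 = 64 − 12 = 52°C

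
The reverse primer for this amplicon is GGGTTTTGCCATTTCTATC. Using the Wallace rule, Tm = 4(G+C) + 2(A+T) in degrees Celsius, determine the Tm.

Base counts: T=9, G=4, A=2, C=4
AT pairs contribute 11, GC pairs contribute 8.
Tm = 4·8 + 2·11 = 32 + 22 = 54°C

54°C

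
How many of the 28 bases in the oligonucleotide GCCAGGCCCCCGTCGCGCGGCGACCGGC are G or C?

25

Base counts: T=1, A=2, G=11, C=14
G+C = 11 + 14 = 25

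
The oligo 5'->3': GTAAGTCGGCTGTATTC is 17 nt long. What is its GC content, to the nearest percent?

47%

Scanning the sequence gives A=3, C=3, T=6, G=5.
G+C = 5 + 3 = 8 out of 17 bases
%GC = 8/17 × 100 = 47.06% ≈ 47%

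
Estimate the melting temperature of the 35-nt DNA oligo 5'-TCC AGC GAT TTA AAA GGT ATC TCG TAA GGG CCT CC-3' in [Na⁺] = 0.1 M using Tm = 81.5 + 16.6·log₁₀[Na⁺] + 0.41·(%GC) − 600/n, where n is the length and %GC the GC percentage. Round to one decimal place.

Length n = 35. Counting bases: G=8, T=9, A=9, C=9
G+C = 17, so %GC = 17/35 × 100 = 48.571%
Salt term: 16.6 × (-1) = -16.6
GC term: 0.41 × 48.571 = 19.914; length term: −600/35 = −17.143
Tm = 81.5 + (-16.6) + 19.914 − 17.143 = 67.671 → 67.7°C

67.7°C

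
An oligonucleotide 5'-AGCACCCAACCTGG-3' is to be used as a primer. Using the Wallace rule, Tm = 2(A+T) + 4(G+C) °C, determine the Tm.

Scanning the sequence gives T=1, C=6, G=3, A=4.
AT pairs contribute 5, GC pairs contribute 9.
Tm = 4·9 + 2·5 = 36 + 10 = 46°C

46°C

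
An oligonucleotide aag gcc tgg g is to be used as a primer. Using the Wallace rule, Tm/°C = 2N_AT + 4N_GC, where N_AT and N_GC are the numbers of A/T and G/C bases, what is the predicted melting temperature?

34°C

Counting bases: C=2, G=5, T=1, A=2
A+T = 3, G+C = 7
Tm = 2(3) + 4(7) = 6 + 28 = 34°C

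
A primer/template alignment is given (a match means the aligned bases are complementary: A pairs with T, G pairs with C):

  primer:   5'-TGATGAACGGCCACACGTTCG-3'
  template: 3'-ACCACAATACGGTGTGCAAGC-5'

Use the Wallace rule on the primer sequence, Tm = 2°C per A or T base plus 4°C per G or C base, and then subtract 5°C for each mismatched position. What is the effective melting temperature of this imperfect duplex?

Primer base counts: A=5, T=4, G=6, C=6 → A+T=9, G+C=12
Perfect-match Tm = 2(9) + 4(12) = 18 + 48 = 66°C
Mismatches (positions where the bases are not complementary): 5 (at positions 3, 6, 7, 8, 9)
Effective Tm = 66 − 5×5 = 66 − 25 = 41°C

41°C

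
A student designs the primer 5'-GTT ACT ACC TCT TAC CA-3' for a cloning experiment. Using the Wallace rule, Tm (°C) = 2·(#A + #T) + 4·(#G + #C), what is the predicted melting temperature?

48°C

Base counts: T=6, G=1, A=4, C=6
A+T = 10, G+C = 7
Tm = 4·7 + 2·10 = 28 + 20 = 48°C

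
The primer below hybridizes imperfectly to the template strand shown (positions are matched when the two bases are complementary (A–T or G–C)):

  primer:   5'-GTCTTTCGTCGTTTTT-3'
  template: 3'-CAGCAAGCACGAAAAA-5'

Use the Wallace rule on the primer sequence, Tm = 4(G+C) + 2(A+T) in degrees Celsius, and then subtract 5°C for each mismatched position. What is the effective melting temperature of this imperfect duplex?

Primer base counts: A=0, T=10, G=3, C=3 → A+T=10, G+C=6
Perfect-match Tm = 2(10) + 4(6) = 20 + 24 = 44°C
Mismatches (positions where the bases are not complementary): 3 (at positions 4, 10, 11)
Effective Tm = 44 − 3×5 = 44 − 15 = 29°C

29°C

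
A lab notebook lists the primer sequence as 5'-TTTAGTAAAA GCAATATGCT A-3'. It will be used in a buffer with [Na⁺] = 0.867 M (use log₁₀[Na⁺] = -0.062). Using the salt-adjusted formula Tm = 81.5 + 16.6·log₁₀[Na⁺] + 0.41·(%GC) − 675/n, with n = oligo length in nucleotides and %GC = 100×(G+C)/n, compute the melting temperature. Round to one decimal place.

58.1°C

Length n = 21. G=3, C=2, T=7, A=9
G+C = 5, so %GC = 5/21 × 100 = 23.81%
Salt term: 16.6 × (-0.062) = -1.029
GC term: 0.41 × 23.81 = 9.762; length term: −675/21 = −32.143
Tm = 81.5 + (-1.029) + 9.762 − 32.143 = 58.09 → 58.1°C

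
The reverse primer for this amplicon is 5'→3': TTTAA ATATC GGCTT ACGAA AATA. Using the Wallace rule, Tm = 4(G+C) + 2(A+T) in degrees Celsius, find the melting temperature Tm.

A=10, T=8, C=3, G=3
A+T = 18, G+C = 6
Tm = 4·6 + 2·18 = 24 + 36 = 60°C

60°C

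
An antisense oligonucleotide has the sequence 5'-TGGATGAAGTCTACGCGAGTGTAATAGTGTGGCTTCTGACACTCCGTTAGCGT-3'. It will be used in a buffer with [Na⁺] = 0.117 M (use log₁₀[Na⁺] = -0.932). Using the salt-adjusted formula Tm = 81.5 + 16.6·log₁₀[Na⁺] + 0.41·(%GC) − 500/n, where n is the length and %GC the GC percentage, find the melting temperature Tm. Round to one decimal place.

76.7°C

Length n = 53. Base counts: C=10, G=16, T=16, A=11
G+C = 26, so %GC = 26/53 × 100 = 49.057%
Salt term: 16.6 × (-0.932) = -15.471
GC term: 0.41 × 49.057 = 20.113; length term: −500/53 = −9.434
Tm = 81.5 + (-15.471) + 20.113 − 9.434 = 76.708 → 76.7°C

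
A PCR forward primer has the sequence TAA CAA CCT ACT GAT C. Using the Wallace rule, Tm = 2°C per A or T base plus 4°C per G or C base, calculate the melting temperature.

44°C

Counting bases: T=4, C=5, G=1, A=6
AT pairs contribute 10, GC pairs contribute 6.
Tm = 2(10) + 4(6) = 20 + 24 = 44°C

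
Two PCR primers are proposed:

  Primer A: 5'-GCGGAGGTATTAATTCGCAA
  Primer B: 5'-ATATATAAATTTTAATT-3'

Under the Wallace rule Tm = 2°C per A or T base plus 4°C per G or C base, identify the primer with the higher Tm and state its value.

Primer A, 58°C

Primer A: A+T=11, G+C=9 → Tm = 2(11)+4(9) = 58°C
Primer B: A+T=17, G+C=0 → Tm = 2(17)+4(0) = 34°C
58°C vs 34°C → primer A is higher.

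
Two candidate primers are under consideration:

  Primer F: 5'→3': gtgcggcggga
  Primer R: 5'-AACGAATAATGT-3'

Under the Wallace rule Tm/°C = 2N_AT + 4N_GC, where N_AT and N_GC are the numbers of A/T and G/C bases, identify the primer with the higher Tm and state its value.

Primer F, 40°C

Primer F: A+T=2, G+C=9 → Tm = 2(2)+4(9) = 40°C
Primer R: A+T=9, G+C=3 → Tm = 2(9)+4(3) = 30°C
40°C vs 30°C → primer F is higher.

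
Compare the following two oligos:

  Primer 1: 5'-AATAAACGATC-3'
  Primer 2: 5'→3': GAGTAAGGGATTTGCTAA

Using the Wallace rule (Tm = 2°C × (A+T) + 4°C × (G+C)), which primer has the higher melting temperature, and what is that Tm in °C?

Primer 2, 50°C

Primer 1: A+T=8, G+C=3 → Tm = 2(8)+4(3) = 28°C
Primer 2: A+T=11, G+C=7 → Tm = 2(11)+4(7) = 50°C
28°C vs 50°C → primer 2 is higher.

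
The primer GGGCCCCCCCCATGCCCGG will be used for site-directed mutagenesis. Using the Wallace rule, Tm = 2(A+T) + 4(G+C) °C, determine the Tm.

72°C

Counting bases: C=11, G=6, T=1, A=1
So N_AT = 2 and N_GC = 17.
Tm = 4·17 + 2·2 = 68 + 4 = 72°C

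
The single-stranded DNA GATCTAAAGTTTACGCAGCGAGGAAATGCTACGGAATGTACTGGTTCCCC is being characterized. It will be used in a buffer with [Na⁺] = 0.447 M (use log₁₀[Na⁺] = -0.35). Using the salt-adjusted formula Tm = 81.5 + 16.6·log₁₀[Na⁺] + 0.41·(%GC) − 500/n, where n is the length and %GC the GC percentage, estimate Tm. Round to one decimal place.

Length n = 50. T=12, A=14, G=13, C=11
G+C = 24, so %GC = 24/50 × 100 = 48%
Salt term: 16.6 × (-0.35) = -5.81
GC term: 0.41 × 48 = 19.68; length term: −500/50 = −10
Tm = 81.5 + (-5.81) + 19.68 − 10 = 85.37 → 85.4°C

85.4°C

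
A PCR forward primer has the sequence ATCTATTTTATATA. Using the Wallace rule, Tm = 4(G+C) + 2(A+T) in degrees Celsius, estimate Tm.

30°C

C=1, T=8, A=5, G=0
A+T = 13, G+C = 1
Tm = 2(13) + 4(1) = 26 + 4 = 30°C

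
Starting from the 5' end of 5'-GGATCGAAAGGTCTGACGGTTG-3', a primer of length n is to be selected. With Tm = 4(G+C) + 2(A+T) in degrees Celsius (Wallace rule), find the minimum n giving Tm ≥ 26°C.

n = 9

First 8 bases: GGATCGAA → Tm = 24°C (< 26°C)
First 9 bases: GGATCGAAA → Tm = 26°C (≥ 26°C)
Since every base adds ≥2°C, Tm only increases with n, so the threshold is first crossed at n = 9.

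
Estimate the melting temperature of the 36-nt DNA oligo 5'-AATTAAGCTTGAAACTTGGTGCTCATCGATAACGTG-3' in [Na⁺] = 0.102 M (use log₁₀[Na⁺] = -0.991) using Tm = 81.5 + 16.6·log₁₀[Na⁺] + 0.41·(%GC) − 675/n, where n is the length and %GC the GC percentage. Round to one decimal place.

62.2°C

Length n = 36. Base counts: A=11, T=11, C=6, G=8
G+C = 14, so %GC = 14/36 × 100 = 38.889%
Salt term: 16.6 × (-0.991) = -16.451
GC term: 0.41 × 38.889 = 15.944; length term: −675/36 = −18.75
Tm = 81.5 + (-16.451) + 15.944 − 18.75 = 62.243 → 62.2°C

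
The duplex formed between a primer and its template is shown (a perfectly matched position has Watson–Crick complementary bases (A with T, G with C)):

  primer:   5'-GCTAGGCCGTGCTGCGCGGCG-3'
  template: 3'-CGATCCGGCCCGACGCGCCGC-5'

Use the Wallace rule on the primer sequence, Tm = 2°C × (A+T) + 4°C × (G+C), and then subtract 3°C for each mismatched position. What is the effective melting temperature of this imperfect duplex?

Primer base counts: A=1, T=3, G=10, C=7 → A+T=4, G+C=17
Perfect-match Tm = 2(4) + 4(17) = 8 + 68 = 76°C
Mismatches (positions where the bases are not complementary): 1 (at position 10)
Effective Tm = 76 − 1×3 = 76 − 3 = 73°C

73°C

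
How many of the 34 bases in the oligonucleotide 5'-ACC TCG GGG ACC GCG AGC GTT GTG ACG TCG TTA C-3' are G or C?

22

G=12, A=5, C=10, T=7
G+C = 12 + 10 = 22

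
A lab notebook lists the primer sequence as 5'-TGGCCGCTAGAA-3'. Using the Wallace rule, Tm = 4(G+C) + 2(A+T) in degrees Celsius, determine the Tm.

38°C

Base counts: C=3, A=3, T=2, G=4
AT pairs contribute 5, GC pairs contribute 7.
Tm = 2(5) + 4(7) = 10 + 28 = 38°C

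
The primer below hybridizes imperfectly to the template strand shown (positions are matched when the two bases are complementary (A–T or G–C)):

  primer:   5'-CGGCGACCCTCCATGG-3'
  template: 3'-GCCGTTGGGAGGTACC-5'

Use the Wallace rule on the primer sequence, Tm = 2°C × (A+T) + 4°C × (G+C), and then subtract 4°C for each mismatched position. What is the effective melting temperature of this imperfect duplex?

Primer base counts: A=2, T=2, G=5, C=7 → A+T=4, G+C=12
Perfect-match Tm = 2(4) + 4(12) = 8 + 48 = 56°C
Mismatches (positions where the bases are not complementary): 1 (at position 5)
Effective Tm = 56 − 1×4 = 56 − 4 = 52°C

52°C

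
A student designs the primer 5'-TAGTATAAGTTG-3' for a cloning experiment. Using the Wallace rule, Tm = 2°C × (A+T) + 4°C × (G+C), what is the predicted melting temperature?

G=3, A=4, C=0, T=5
A+T = 9, G+C = 3
Tm = 2×9 + 4×3 = 30°C

30°C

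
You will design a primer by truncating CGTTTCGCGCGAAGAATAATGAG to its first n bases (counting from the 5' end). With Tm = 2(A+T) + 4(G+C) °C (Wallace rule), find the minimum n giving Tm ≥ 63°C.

First 21 bases: CGTTTCGCGCGAAGAATAATG → Tm = 62°C (< 63°C)
First 22 bases: CGTTTCGCGCGAAGAATAATGA → Tm = 64°C (≥ 63°C)
Each additional base adds 2°C (A/T) or 4°C (G/C), so Tm is non-decreasing in n; n = 22 is the first length to reach 63°C.

n = 22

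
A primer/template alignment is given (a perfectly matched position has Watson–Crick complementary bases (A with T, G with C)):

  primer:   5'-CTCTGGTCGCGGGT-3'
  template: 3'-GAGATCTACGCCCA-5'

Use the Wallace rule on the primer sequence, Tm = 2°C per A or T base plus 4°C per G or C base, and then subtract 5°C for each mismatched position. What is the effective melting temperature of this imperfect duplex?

Primer base counts: A=0, T=4, G=6, C=4 → A+T=4, G+C=10
Perfect-match Tm = 2(4) + 4(10) = 8 + 40 = 48°C
Mismatches (positions where the bases are not complementary): 3 (at positions 5, 7, 8)
Effective Tm = 48 − 3×5 = 48 − 15 = 33°C

33°C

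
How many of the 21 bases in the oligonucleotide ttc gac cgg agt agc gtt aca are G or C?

Base counts: A=5, C=5, G=6, T=5
G+C = 6 + 5 = 11

11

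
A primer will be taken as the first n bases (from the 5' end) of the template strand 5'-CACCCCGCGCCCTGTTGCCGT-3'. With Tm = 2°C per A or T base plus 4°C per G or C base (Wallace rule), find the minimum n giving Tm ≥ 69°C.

First 19 bases: CACCCCGCGCCCTGTTGCC → Tm = 68°C (< 69°C)
First 20 bases: CACCCCGCGCCCTGTTGCCG → Tm = 72°C (≥ 69°C)
Each additional base adds 2°C (A/T) or 4°C (G/C), so Tm is non-decreasing in n; n = 20 is the first length to reach 69°C.

n = 20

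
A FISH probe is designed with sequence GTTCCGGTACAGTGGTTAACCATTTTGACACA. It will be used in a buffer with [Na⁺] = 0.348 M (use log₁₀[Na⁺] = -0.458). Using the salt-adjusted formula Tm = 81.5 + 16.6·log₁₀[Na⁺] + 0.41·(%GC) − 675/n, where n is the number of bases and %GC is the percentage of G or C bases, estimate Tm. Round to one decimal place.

70.7°C

Length n = 32. A=8, C=7, T=10, G=7
G+C = 14, so %GC = 14/32 × 100 = 43.75%
Salt term: 16.6 × (-0.458) = -7.603
GC term: 0.41 × 43.75 = 17.938; length term: −675/32 = −21.094
Tm = 81.5 + (-7.603) + 17.938 − 21.094 = 70.741 → 70.7°C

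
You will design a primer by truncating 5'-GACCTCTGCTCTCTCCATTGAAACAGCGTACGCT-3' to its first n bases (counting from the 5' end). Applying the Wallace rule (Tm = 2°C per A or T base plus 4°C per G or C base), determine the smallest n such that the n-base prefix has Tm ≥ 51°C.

First 15 bases: GACCTCTGCTCTCTC → Tm = 48°C (< 51°C)
First 16 bases: GACCTCTGCTCTCTCC → Tm = 52°C (≥ 51°C)
Each additional base adds 2°C (A/T) or 4°C (G/C), so Tm is non-decreasing in n; n = 16 is the first length to reach 51°C.

n = 16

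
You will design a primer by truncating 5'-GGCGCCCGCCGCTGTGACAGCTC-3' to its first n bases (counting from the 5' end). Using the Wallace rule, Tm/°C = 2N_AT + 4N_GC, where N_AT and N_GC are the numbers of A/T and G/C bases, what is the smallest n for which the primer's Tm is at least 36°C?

First 8 bases: GGCGCCCG → Tm = 32°C (< 36°C)
First 9 bases: GGCGCCCGC → Tm = 36°C (≥ 36°C)
Since every base adds ≥2°C, Tm only increases with n, so the threshold is first crossed at n = 9.

n = 9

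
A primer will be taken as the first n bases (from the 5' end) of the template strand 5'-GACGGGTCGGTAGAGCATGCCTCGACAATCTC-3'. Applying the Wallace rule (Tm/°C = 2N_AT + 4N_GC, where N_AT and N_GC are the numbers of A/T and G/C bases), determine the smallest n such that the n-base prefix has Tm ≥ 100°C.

n = 32

First 31 bases: GACGGGTCGGTAGAGCATGCCTCGACAATCT → Tm = 98°C (< 100°C)
First 32 bases: GACGGGTCGGTAGAGCATGCCTCGACAATCTC → Tm = 102°C (≥ 100°C)
Since every base adds ≥2°C, Tm only increases with n, so the threshold is first crossed at n = 32.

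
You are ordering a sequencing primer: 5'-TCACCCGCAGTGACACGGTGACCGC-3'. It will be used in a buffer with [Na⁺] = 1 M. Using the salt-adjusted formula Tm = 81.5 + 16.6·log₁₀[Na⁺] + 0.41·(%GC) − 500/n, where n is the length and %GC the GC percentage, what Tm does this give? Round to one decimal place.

89.4°C

Length n = 25. T=3, C=10, G=7, A=5
G+C = 17, so %GC = 17/25 × 100 = 68%
Salt term: 16.6 × (0) = 0
GC term: 0.41 × 68 = 27.88; length term: −500/25 = −20
Tm = 81.5 + (0) + 27.88 − 20 = 89.38 → 89.4°C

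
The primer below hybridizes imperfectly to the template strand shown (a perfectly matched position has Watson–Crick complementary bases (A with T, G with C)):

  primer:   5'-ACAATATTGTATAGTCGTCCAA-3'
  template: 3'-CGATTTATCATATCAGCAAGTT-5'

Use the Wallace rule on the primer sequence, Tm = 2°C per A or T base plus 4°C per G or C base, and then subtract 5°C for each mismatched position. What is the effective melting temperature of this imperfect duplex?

Primer base counts: A=8, T=7, G=3, C=4 → A+T=15, G+C=7
Perfect-match Tm = 2(15) + 4(7) = 30 + 28 = 58°C
Mismatches (positions where the bases are not complementary): 5 (at positions 1, 3, 5, 8, 19)
Effective Tm = 58 − 5×5 = 58 − 25 = 33°C

33°C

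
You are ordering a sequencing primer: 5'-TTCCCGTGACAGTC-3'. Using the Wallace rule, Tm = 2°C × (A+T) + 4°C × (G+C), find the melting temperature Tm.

44°C

Base counts: T=4, C=5, A=2, G=3
A+T = 6, G+C = 8
Tm = 2(6) + 4(8) = 12 + 32 = 44°C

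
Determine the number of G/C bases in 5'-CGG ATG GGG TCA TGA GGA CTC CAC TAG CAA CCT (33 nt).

19

Scanning the sequence gives T=6, C=9, G=10, A=8.
G+C = 10 + 9 = 19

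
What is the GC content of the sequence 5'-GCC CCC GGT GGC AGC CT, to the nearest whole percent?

82%

Scanning the sequence gives C=8, T=2, G=6, A=1.
G+C = 6 + 8 = 14 out of 17 bases
%GC = 14/17 × 100 = 82.35% ≈ 82%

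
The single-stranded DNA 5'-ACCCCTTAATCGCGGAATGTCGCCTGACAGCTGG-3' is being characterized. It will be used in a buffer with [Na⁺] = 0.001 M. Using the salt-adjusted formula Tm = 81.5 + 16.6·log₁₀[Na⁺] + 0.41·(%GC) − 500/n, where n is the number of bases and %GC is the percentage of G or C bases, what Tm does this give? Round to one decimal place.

Length n = 34. Scanning the sequence gives C=11, T=7, A=7, G=9.
G+C = 20, so %GC = 20/34 × 100 = 58.824%
Salt term: 16.6 × (-3) = -49.8
GC term: 0.41 × 58.824 = 24.118; length term: −500/34 = −14.706
Tm = 81.5 + (-49.8) + 24.118 − 14.706 = 41.112 → 41.1°C

41.1°C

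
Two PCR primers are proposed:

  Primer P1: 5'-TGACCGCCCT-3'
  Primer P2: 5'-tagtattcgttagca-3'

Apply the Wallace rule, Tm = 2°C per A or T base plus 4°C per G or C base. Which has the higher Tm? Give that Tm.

Primer P1: A+T=3, G+C=7 → Tm = 2(3)+4(7) = 34°C
Primer P2: A+T=10, G+C=5 → Tm = 2(10)+4(5) = 40°C
34°C vs 40°C → primer P2 is higher.

Primer P2, 40°C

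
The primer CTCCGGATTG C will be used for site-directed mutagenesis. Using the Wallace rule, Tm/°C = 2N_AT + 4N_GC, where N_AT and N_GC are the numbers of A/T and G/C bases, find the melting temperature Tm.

36°C

Scanning the sequence gives G=3, A=1, C=4, T=3.
So N_AT = 4 and N_GC = 7.
Tm = 2×4 + 4×7 = 36°C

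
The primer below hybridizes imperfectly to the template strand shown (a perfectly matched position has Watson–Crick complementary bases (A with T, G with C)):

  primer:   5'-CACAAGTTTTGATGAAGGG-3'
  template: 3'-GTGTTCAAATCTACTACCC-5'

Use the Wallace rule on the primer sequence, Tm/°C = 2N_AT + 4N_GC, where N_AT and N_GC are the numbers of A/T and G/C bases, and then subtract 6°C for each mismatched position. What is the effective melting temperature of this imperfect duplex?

42°C

Primer base counts: A=6, T=5, G=6, C=2 → A+T=11, G+C=8
Perfect-match Tm = 2(11) + 4(8) = 22 + 32 = 54°C
Mismatches (positions where the bases are not complementary): 2 (at positions 10, 16)
Effective Tm = 54 − 2×6 = 54 − 12 = 42°C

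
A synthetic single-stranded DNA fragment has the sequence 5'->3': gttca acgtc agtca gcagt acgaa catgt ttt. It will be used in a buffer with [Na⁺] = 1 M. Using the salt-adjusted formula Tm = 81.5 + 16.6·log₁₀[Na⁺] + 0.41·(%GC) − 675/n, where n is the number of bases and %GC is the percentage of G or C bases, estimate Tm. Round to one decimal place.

78.4°C

Length n = 33. Scanning the sequence gives C=7, T=10, A=9, G=7.
G+C = 14, so %GC = 14/33 × 100 = 42.424%
Salt term: 16.6 × (0) = 0
GC term: 0.41 × 42.424 = 17.394; length term: −675/33 = −20.455
Tm = 81.5 + (0) + 17.394 − 20.455 = 78.439 → 78.4°C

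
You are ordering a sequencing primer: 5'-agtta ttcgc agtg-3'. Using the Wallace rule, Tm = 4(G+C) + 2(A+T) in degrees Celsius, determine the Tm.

40°C

A=3, G=4, T=5, C=2
A+T = 8, G+C = 6
Tm = 2×8 + 4×6 = 40°C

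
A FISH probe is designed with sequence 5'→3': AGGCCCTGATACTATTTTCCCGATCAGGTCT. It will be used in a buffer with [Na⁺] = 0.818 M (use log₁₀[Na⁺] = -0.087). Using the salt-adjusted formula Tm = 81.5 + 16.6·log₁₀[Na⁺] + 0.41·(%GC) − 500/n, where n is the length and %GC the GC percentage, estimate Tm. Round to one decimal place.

Length n = 31. Scanning the sequence gives G=6, T=10, C=9, A=6.
G+C = 15, so %GC = 15/31 × 100 = 48.387%
Salt term: 16.6 × (-0.087) = -1.444
GC term: 0.41 × 48.387 = 19.839; length term: −500/31 = −16.129
Tm = 81.5 + (-1.444) + 19.839 − 16.129 = 83.766 → 83.8°C

83.8°C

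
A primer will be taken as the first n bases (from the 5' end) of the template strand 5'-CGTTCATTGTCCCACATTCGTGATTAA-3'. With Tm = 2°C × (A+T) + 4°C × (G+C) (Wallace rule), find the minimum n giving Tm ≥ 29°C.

n = 11

First 10 bases: CGTTCATTGT → Tm = 28°C (< 29°C)
First 11 bases: CGTTCATTGTC → Tm = 32°C (≥ 29°C)
Each additional base adds 2°C (A/T) or 4°C (G/C), so Tm is non-decreasing in n; n = 11 is the first length to reach 29°C.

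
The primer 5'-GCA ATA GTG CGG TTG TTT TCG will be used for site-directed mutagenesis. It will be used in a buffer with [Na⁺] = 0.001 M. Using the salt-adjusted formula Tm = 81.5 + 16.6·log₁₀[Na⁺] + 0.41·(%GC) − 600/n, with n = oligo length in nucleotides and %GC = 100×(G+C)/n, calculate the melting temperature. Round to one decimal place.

22.7°C

Length n = 21. Counting bases: A=3, G=7, T=8, C=3
G+C = 10, so %GC = 10/21 × 100 = 47.619%
Salt term: 16.6 × (-3) = -49.8
GC term: 0.41 × 47.619 = 19.524; length term: −600/21 = −28.571
Tm = 81.5 + (-49.8) + 19.524 − 28.571 = 22.653 → 22.7°C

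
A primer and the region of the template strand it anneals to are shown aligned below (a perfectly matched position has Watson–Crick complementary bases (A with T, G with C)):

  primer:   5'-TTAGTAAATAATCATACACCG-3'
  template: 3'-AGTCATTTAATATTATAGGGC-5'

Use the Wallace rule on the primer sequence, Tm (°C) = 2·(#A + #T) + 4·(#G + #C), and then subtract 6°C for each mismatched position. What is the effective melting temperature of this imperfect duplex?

24°C

Primer base counts: A=9, T=6, G=2, C=4 → A+T=15, G+C=6
Perfect-match Tm = 2(15) + 4(6) = 30 + 24 = 54°C
Mismatches (positions where the bases are not complementary): 5 (at positions 2, 10, 13, 17, 18)
Effective Tm = 54 − 5×6 = 54 − 30 = 24°C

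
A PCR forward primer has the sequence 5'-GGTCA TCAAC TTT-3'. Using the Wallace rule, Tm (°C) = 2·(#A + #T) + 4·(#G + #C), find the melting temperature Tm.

Base counts: T=5, A=3, C=3, G=2
AT pairs contribute 8, GC pairs contribute 5.
Tm = 4·5 + 2·8 = 20 + 16 = 36°C

36°C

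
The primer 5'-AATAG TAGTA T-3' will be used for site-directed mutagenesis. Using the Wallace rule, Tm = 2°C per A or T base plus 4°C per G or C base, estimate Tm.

26°C

Counting bases: G=2, C=0, A=5, T=4
A+T = 9, G+C = 2
Tm = 2(9) + 4(2) = 18 + 8 = 26°C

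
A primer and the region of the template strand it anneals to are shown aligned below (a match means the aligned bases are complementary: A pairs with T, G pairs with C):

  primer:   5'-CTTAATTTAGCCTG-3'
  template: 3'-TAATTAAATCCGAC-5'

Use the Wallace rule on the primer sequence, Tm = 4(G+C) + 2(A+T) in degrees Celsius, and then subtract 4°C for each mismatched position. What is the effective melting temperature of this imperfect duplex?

Primer base counts: A=3, T=6, G=2, C=3 → A+T=9, G+C=5
Perfect-match Tm = 2(9) + 4(5) = 18 + 20 = 38°C
Mismatches (positions where the bases are not complementary): 2 (at positions 1, 11)
Effective Tm = 38 − 2×4 = 38 − 8 = 30°C

30°C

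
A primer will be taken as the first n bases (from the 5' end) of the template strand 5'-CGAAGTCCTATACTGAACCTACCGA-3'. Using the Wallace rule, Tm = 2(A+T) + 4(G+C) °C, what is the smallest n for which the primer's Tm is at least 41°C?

First 14 bases: CGAAGTCCTATACT → Tm = 40°C (< 41°C)
First 15 bases: CGAAGTCCTATACTG → Tm = 44°C (≥ 41°C)
Since every base adds ≥2°C, Tm only increases with n, so the threshold is first crossed at n = 15.

n = 15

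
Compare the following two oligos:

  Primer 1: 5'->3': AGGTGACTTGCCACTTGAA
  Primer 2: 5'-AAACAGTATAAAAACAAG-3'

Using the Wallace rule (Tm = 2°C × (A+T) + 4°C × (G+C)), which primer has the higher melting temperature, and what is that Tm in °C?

Primer 1: A+T=10, G+C=9 → Tm = 2(10)+4(9) = 56°C
Primer 2: A+T=14, G+C=4 → Tm = 2(14)+4(4) = 44°C
56°C vs 44°C → primer 1 is higher.

Primer 1, 56°C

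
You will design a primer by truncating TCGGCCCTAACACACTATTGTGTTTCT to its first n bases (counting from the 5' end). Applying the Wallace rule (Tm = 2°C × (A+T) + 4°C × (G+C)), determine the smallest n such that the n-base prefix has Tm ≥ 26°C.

First 6 bases: TCGGCC → Tm = 22°C (< 26°C)
First 7 bases: TCGGCCC → Tm = 26°C (≥ 26°C)
Since every base adds ≥2°C, Tm only increases with n, so the threshold is first crossed at n = 7.

n = 7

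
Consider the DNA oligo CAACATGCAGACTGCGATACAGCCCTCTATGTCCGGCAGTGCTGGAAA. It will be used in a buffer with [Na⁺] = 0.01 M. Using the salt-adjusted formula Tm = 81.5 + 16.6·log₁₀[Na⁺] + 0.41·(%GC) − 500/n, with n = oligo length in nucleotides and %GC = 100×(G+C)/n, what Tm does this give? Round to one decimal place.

Length n = 48. C=14, T=9, A=13, G=12
G+C = 26, so %GC = 26/48 × 100 = 54.167%
Salt term: 16.6 × (-2) = -33.2
GC term: 0.41 × 54.167 = 22.208; length term: −500/48 = −10.417
Tm = 81.5 + (-33.2) + 22.208 − 10.417 = 60.091 → 60.1°C

60.1°C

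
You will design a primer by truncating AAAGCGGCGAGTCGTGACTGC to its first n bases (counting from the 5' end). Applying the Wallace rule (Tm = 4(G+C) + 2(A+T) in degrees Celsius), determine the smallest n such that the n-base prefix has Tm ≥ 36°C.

First 10 bases: AAAGCGGCGA → Tm = 32°C (< 36°C)
First 11 bases: AAAGCGGCGAG → Tm = 36°C (≥ 36°C)
Each additional base adds 2°C (A/T) or 4°C (G/C), so Tm is non-decreasing in n; n = 11 is the first length to reach 36°C.

n = 11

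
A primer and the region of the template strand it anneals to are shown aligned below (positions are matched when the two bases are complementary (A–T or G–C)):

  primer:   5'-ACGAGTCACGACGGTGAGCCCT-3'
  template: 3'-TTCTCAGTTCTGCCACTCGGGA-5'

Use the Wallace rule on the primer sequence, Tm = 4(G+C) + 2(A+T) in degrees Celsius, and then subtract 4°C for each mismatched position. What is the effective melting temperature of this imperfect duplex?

Primer base counts: A=5, T=3, G=7, C=7 → A+T=8, G+C=14
Perfect-match Tm = 2(8) + 4(14) = 16 + 56 = 72°C
Mismatches (positions where the bases are not complementary): 2 (at positions 2, 9)
Effective Tm = 72 − 2×4 = 72 − 8 = 64°C

64°C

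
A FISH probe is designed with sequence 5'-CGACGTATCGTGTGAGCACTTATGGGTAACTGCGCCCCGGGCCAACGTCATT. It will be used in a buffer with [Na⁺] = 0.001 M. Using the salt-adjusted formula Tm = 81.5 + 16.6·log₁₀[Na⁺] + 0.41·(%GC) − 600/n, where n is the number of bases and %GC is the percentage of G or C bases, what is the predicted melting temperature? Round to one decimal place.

Length n = 52. Counting bases: G=15, T=12, A=10, C=15
G+C = 30, so %GC = 30/52 × 100 = 57.692%
Salt term: 16.6 × (-3) = -49.8
GC term: 0.41 × 57.692 = 23.654; length term: −600/52 = −11.538
Tm = 81.5 + (-49.8) + 23.654 − 11.538 = 43.816 → 43.8°C

43.8°C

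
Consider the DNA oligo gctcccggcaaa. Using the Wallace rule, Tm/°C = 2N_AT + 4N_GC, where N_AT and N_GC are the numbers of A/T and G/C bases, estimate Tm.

40°C

C=5, G=3, A=3, T=1
So N_AT = 4 and N_GC = 8.
Tm = 2×4 + 4×8 = 40°C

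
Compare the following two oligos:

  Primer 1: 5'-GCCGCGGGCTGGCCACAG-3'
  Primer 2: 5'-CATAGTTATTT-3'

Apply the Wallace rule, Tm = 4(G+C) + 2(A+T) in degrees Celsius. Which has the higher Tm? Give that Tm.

Primer 1, 66°C

Primer 1: A+T=3, G+C=15 → Tm = 2(3)+4(15) = 66°C
Primer 2: A+T=9, G+C=2 → Tm = 2(9)+4(2) = 26°C
66°C vs 26°C → primer 1 is higher.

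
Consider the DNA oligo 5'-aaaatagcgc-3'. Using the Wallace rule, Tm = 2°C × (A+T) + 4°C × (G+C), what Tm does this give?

Counting bases: A=5, G=2, T=1, C=2
So N_AT = 6 and N_GC = 4.
Tm = 4·4 + 2·6 = 16 + 12 = 28°C

28°C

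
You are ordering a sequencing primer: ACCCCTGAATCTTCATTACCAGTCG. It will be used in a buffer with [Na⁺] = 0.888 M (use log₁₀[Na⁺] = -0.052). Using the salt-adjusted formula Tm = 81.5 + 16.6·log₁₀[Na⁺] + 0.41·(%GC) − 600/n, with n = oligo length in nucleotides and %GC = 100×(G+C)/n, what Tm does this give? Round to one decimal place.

76.3°C

Length n = 25. Counting bases: A=6, C=9, T=7, G=3
G+C = 12, so %GC = 12/25 × 100 = 48%
Salt term: 16.6 × (-0.052) = -0.863
GC term: 0.41 × 48 = 19.68; length term: −600/25 = −24
Tm = 81.5 + (-0.863) + 19.68 − 24 = 76.317 → 76.3°C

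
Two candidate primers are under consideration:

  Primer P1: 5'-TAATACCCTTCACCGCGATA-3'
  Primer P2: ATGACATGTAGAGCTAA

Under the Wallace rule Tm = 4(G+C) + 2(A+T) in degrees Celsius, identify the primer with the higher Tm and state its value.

Primer P1: A+T=11, G+C=9 → Tm = 2(11)+4(9) = 58°C
Primer P2: A+T=11, G+C=6 → Tm = 2(11)+4(6) = 46°C
58°C vs 46°C → primer P1 is higher.

Primer P1, 58°C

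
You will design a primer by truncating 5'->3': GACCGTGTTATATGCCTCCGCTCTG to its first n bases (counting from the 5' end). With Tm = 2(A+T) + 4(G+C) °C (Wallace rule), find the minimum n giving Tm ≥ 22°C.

First 6 bases: GACCGT → Tm = 20°C (< 22°C)
First 7 bases: GACCGTG → Tm = 24°C (≥ 22°C)
Since every base adds ≥2°C, Tm only increases with n, so the threshold is first crossed at n = 7.

n = 7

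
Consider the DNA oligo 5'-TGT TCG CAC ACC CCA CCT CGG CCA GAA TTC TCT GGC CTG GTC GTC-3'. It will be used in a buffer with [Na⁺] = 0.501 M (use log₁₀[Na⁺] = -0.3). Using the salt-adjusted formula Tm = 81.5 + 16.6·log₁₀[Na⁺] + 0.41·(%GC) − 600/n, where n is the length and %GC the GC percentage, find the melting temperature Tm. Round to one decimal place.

Length n = 45. Scanning the sequence gives C=18, A=6, T=11, G=10.
G+C = 28, so %GC = 28/45 × 100 = 62.222%
Salt term: 16.6 × (-0.3) = -4.98
GC term: 0.41 × 62.222 = 25.511; length term: −600/45 = −13.333
Tm = 81.5 + (-4.98) + 25.511 − 13.333 = 88.698 → 88.7°C

88.7°C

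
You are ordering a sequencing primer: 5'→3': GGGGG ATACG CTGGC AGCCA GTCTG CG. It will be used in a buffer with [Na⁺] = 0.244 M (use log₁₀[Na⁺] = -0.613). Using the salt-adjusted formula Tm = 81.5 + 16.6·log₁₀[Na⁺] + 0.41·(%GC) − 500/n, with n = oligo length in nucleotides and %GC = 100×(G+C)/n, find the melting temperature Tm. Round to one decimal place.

Length n = 27. Counting bases: T=4, C=7, G=12, A=4
G+C = 19, so %GC = 19/27 × 100 = 70.37%
Salt term: 16.6 × (-0.613) = -10.176
GC term: 0.41 × 70.37 = 28.852; length term: −500/27 = −18.519
Tm = 81.5 + (-10.176) + 28.852 − 18.519 = 81.657 → 81.7°C

81.7°C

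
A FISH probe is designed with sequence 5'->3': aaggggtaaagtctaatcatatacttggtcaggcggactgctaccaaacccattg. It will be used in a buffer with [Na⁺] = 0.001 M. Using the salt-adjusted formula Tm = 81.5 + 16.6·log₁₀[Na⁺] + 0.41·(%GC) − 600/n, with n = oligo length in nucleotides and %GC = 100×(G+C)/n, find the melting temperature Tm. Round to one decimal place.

Length n = 55. Base counts: T=13, G=13, C=12, A=17
G+C = 25, so %GC = 25/55 × 100 = 45.455%
Salt term: 16.6 × (-3) = -49.8
GC term: 0.41 × 45.455 = 18.637; length term: −600/55 = −10.909
Tm = 81.5 + (-49.8) + 18.637 − 10.909 = 39.428 → 39.4°C

39.4°C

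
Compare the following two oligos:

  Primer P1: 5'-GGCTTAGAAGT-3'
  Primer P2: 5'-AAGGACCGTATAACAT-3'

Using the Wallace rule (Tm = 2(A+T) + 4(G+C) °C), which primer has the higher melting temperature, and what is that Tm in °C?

Primer P1: A+T=6, G+C=5 → Tm = 2(6)+4(5) = 32°C
Primer P2: A+T=10, G+C=6 → Tm = 2(10)+4(6) = 44°C
32°C vs 44°C → primer P2 is higher.

Primer P2, 44°C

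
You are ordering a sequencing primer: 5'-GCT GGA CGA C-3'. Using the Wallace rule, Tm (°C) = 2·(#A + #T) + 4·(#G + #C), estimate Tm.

Base counts: T=1, A=2, C=3, G=4
So N_AT = 3 and N_GC = 7.
Tm = 4·7 + 2·3 = 28 + 6 = 34°C

34°C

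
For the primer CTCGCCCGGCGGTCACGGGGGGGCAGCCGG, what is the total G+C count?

26

G=15, C=11, T=2, A=2
Total G or C: 15 + 11 = 26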